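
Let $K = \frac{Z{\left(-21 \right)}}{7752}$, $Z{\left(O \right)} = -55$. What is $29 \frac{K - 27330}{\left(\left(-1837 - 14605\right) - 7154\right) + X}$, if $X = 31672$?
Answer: $- \frac{6144004235}{62605152} \approx -98.139$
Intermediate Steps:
$K = - \frac{55}{7752} \approx -0.0070949$
$29 \frac{K - 27330}{\left(\left(-1837 - 14605\right) - 7154\right) + X} = 29 \frac{- \frac{55}{7752} - 27330}{\left(\left(-1837 - 14605\right) - 7154\right) + 31672} = 29 \left(- \frac{211862215}{7752 \left(\left(-16442 - 7154\right) + 31672\right)}\right) = 29 \left(- \frac{211862215}{7752 \left(-23596 + 31672\right)}\right) = 29 \left(- \frac{211862215}{7752 \cdot 8076}\right) = 29 \left(\left(- \frac{211862215}{7752}\right) \frac{1}{8076}\right) = 29 \left(- \frac{211862215}{62605152}\right) = - \frac{6144004235}{62605152}$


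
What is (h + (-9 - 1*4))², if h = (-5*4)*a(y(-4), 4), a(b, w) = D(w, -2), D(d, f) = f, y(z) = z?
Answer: 729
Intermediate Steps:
a(b, w) = -2
h = 40 (h = -5*4*(-2) = -20*(-2) = 40)
(h + (-9 - 1*4))² = (40 + (-9 - 1*4))² = (40 + (-9 - 4))² = (40 - 13)² = 27² = 729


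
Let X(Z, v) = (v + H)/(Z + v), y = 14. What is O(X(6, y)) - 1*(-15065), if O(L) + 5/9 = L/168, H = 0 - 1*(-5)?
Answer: 151849657/10080 ≈ 15064.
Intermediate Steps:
H = 5 (H = 0 + 5 = 5)
X(Z, v) = (5 + v)/(Z + v) (X(Z, v) = (v + 5)/(Z + v) = (5 + v)/(Z + v))
O(L) = -5/9 + L/168
O(X(6, y)) - 1*(-15065) = (-5/9 + ((5 + 14)/(6 + 14))/168) - 1*(-15065) = (-5/9 + (19/20)/168) + 15065 = (-5/9 + ((1/20)*19)/168) + 15065 = (-5/9 + (1/168)*(19/20)) + 15065 = (-5/9 + 19/3360) + 15065 = -5543/10080 + 15065 = 151849657/10080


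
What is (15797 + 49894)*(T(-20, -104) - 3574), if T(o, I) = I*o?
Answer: -98142354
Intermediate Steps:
(15797 + 49894)*(T(-20, -104) - 3574) = (15797 + 49894)*(-104*(-20) - 3574) = 65691*(2080 - 3574) = 65691*(-1494) = -98142354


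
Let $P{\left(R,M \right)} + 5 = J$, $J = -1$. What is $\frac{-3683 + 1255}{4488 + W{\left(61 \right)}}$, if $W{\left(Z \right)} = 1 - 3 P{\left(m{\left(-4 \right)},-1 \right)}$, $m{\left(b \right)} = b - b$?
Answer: $- \frac{2428}{4507} \approx -0.53872$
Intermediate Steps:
$m{\left(b \right)} = 0$
$P{\left(R,M \right)} = -6$ ($P{\left(R,M \right)} = -5 - 1 = -6$)
$W{\left(Z \right)} = 19$ ($W{\left(Z \right)} = 1 - -18 = 1 + 18 = 19$)
$\frac{-3683 + 1255}{4488 + W{\left(61 \right)}} = \frac{-3683 + 1255}{4488 + 19} = - \frac{2428}{4507}$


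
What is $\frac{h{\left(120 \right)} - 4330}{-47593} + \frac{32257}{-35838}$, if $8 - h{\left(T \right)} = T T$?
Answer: $- \frac{864248365}{1705637934} \approx -0.5067$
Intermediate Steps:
$h{\left(T \right)} = 8 - T^{2}$ ($h{\left(T \right)} = 8 - T T = 8 - T^{2}$)
$\frac{h{\left(120 \right)} - 4330}{-47593} + \frac{32257}{-35838} = \frac{\left(8 - 120^{2}\right) - 4330}{-47593} + \frac{32257}{-35838} = \left(\left(8 - 14400\right) - 4330\right) \left(- \frac{1}{47593}\right) + 32257 \left(- \frac{1}{35838}\right) = \left(\left(8 - 14400\right) - 4330\right) \left(- \frac{1}{47593}\right) - \frac{32257}{35838} = \left(-14392 - 4330\right) \left(- \frac{1}{47593}\right) - \frac{32257}{35838} = \left(-18722\right) \left(- \frac{1}{47593}\right) - \frac{32257}{35838} = \frac{18722}{47593} - \frac{32257}{35838} = - \frac{864248365}{1705637934}$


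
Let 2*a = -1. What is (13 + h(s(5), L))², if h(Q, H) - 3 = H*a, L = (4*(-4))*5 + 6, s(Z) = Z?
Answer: 2809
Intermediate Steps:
a = -½ (a = (½)*(-1) = -½ ≈ -0.50000)
L = -74 (L = -16*5 + 6 = -80 + 6 = -74)
h(Q, H) = 3 - H/2 (h(Q, H) = 3 + H*(-½) = 3 - H/2)
(13 + h(s(5), L))² = (13 + (3 - ½*(-74)))² = (13 + (3 + 37))² = (13 + 40)² = 53² = 2809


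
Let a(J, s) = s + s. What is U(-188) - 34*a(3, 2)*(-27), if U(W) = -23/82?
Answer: 301081/82 ≈ 3671.7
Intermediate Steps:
U(W) = -23/82 (U(W) = -23*1/82 = -23/82)
a(J, s) = 2*s
U(-188) - 34*a(3, 2)*(-27) = -23/82 - 34*(2*2)*(-27) = -23/82 - 34*4*(-27) = -23/82 - 136*(-27) = -23/82 - 1*(-3672) = -23/82 + 3672 = 301081/82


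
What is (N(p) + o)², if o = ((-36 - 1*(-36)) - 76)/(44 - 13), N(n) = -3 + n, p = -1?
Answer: 40000/961 ≈ 41.623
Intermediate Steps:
o = -76/31 (o = ((-36 + 36) - 76)/31 = (0 - 76)*(1/31) = -76*1/31 = -76/31 ≈ -2.4516)
(N(p) + o)² = ((-3 - 1) - 76/31)² = (-4 - 76/31)² = (-200/31)² = 40000/961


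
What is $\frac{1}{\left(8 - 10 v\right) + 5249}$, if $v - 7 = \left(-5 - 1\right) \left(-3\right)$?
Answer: $\frac{1}{5007} \approx 0.00019972$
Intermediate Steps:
$v = 25$ ($v = 7 + \left(-5 - 1\right) \left(-3\right) = 7 - -18 = 7 + 18 = 25$)
$\frac{1}{\left(8 - 10 v\right) + 5249} = \frac{1}{\left(8 - 250\right) + 5249} = \frac{1}{-242 + 5249} = \frac{1}{5007}$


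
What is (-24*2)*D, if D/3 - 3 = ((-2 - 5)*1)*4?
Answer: 3600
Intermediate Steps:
D = -75 (D = 9 + 3*(((-2 - 5)*1)*4) = 9 + 3*(-7*1*4) = 9 + 3*(-7*4) = 9 + 3*(-28) = 9 - 84 = -75)
(-24*2)*D = -24*2*(-75) = -48*(-75) = 3600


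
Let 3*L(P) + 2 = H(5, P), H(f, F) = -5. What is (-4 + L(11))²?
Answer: 361/9 ≈ 40.111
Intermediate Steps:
L(P) = -7/3 (L(P) = -⅔ + (⅓)*(-5) = -⅔ - 5/3 = -7/3)
(-4 + L(11))² = (-4 - 7/3)² = (-19/3)² = 361/9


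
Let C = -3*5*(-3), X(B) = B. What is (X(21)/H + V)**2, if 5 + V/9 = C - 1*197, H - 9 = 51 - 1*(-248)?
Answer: 3864984561/1936 ≈ 1.9964e+6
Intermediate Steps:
C = 45 (C = -15*(-3) = 45)
H = 308 (H = 9 + (51 - 1*(-248)) = 9 + (51 + 248) = 9 + 299 = 308)
V = -1413 (V = -45 + 9*(45 - 1*197) = -45 + 9*(45 - 197) = -45 + 9*(-152) = -45 - 1368 = -1413)
(X(21)/H + V)**2 = (21/308 - 1413)**2 = (21*(1/308) - 1413)**2 = (3/44 - 1413)**2 = (-62169/44)**2 = 3864984561/1936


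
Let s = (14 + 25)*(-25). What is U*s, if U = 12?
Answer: -11700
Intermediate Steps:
s = -975 (s = 39*(-25) = -975)
U*s = 12*(-975) = -11700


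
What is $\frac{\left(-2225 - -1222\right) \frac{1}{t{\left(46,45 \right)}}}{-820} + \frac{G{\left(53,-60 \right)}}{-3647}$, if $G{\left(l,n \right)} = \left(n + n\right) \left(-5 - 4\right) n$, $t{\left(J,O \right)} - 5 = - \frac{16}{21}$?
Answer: $\frac{4805920761}{266158060} \approx 18.057$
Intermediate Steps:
$t{\left(J,O \right)} = \frac{89}{21}$ ($t{\left(J,O \right)} = 5 - \frac{16}{21} = \frac{89}{21}$)
$G{\left(l,n \right)} = - 18 n^{2}$ ($G{\left(l,n \right)} = 2 n \left(- 9 n\right) = - 18 n^{2}$)
$\frac{\left(-2225 - -1222\right) \frac{1}{t{\left(46,45 \right)}}}{-820} + \frac{G{\left(53,-60 \right)}}{-3647} = \frac{\left(-2225 - -1222\right) \frac{1}{\frac{89}{21}}}{-820} + \frac{\left(-18\right) \left(-60\right)^{2}}{-3647} = \left(-2225 + 1222\right) \frac{21}{89} \left(- \frac{1}{820}\right) + \left(-18\right) 3600 \left(- \frac{1}{3647}\right) = \left(-1003\right) \frac{21}{89} \left(- \frac{1}{820}\right) - - \frac{64800}{3647} = \left(- \frac{21063}{89}\right) \left(- \frac{1}{820}\right) + \frac{64800}{3647} = \frac{21063}{72980} + \frac{64800}{3647} = \frac{4805920761}{266158060}$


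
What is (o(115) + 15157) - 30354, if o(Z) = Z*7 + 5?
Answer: -14387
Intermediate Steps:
o(Z) = 5 + 7*Z (o(Z) = 7*Z + 5 = 5 + 7*Z)
(o(115) + 15157) - 30354 = ((5 + 7*115) + 15157) - 30354 = ((5 + 805) + 15157) - 30354 = (810 + 15157) - 30354 = 15967 - 30354 = -14387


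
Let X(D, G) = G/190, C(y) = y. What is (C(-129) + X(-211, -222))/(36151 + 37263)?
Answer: -6183/3487165 ≈ -0.0017731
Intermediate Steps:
X(D, G) = G/190 (X(D, G) = G*(1/190) = G/190)
(C(-129) + X(-211, -222))/(36151 + 37263) = (-129 + (1/190)*(-222))/(36151 + 37263) = (-129 - 111/95)/73414 = -12366/95*1/73414 = -6183/3487165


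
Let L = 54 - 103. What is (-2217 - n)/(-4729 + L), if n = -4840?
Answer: -2623/4778 ≈ -0.54897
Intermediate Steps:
L = -49
(-2217 - n)/(-4729 + L) = (-2217 - 1*(-4840))/(-4729 - 49) = (-2217 + 4840)/(-4778) = 2623*(-1/4778) = -2623/4778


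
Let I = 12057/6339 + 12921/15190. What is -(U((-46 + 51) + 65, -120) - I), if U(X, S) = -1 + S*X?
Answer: 269730795153/32096470 ≈ 8403.8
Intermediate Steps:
I = 88350683/32096470 (I = 12057*(1/6339) + 12921*(1/15190) = 4019/2113 + 12921/15190 = 88350683/32096470 ≈ 2.7527)
-(U((-46 + 51) + 65, -120) - I) = -((-1 - 120*((-46 + 51) + 65)) - 1*88350683/32096470) = -((-1 - 120*(5 + 65)) - 88350683/32096470) = -((-1 - 120*70) - 88350683/32096470) = -((-1 - 8400) - 88350683/32096470) = -(-8401 - 88350683/32096470) = -1*(-269730795153/32096470) = 269730795153/32096470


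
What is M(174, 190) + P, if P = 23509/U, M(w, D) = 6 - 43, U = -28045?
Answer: -1061174/28045 ≈ -37.838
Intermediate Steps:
M(w, D) = -37
P = -23509/28045 (P = 23509/(-28045) = 23509*(-1/28045) = -23509/28045 ≈ -0.83826)
M(174, 190) + P = -37 - 23509/28045 = -1061174/28045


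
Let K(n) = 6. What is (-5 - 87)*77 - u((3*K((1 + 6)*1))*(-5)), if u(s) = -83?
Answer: -7001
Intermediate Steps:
(-5 - 87)*77 - u((3*K((1 + 6)*1))*(-5)) = (-5 - 87)*77 - 1*(-83) = -92*77 + 83 = -7084 + 83 = -7001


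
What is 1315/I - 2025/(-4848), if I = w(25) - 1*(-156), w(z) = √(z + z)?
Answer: 173949645/19623088 - 6575*√2/24286 ≈ 8.4817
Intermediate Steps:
w(z) = √2*√z (w(z) = √(2*z) = √2*√z)
I = 156 + 5*√2 (I = √2*√25 - 1*(-156) = √2*5 + 156 = 5*√2 + 156 = 156 + 5*√2 ≈ 163.07)
1315/I - 2025/(-4848) = 1315/(156 + 5*√2) - 2025/(-4848) = 1315/(156 + 5*√2) - 2025*(-1/4848) = 1315/(156 + 5*√2) + 675/1616 = 675/1616 + 1315/(156 + 5*√2)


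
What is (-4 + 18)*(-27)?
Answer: -378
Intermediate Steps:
(-4 + 18)*(-27) = 14*(-27) = -378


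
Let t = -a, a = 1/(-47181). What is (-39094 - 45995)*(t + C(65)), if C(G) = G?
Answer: -86982684058/15727 ≈ -5.5308e+6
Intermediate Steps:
a = -1/47181 ≈ -2.1195e-5
t = 1/47181 (t = -1*(-1/47181) = 1/47181 ≈ 2.1195e-5)
(-39094 - 45995)*(t + C(65)) = (-39094 - 45995)*(1/47181 + 65) = -85089*3066766/47181 = -86982684058/15727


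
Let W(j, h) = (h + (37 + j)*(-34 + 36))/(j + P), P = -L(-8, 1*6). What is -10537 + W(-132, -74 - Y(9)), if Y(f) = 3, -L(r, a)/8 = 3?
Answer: -379243/36 ≈ -10535.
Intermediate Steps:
L(r, a) = -24 (L(r, a) = -8*3 = -24)
P = 24 (P = -1*(-24) = 24)
W(j, h) = (74 + h + 2*j)/(24 + j) (W(j, h) = (h + (37 + j)*(-34 + 36))/(j + 24) = (h + (37 + j)*2)/(24 + j) = (h + (74 + 2*j))/(24 + j) = (74 + h + 2*j)/(24 + j))
-10537 + W(-132, -74 - Y(9)) = -10537 + (74 + (-74 - 1*3) + 2*(-132))/(24 - 132) = -10537 + (74 + (-74 - 3) - 264)/(-108) = -10537 - (74 - 77 - 264)/108 = -10537 - 1/108*(-267) = -10537 + 89/36 = -379243/36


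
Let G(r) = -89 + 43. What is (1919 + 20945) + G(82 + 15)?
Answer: 22818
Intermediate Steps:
G(r) = -46
(1919 + 20945) + G(82 + 15) = (1919 + 20945) - 46 = 22864 - 46 = 22818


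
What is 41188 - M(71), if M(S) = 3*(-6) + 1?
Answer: 41205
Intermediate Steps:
M(S) = -17 (M(S) = -18 + 1 = -17)
41188 - M(71) = 41188 - 1*(-17) = 41188 + 17 = 41205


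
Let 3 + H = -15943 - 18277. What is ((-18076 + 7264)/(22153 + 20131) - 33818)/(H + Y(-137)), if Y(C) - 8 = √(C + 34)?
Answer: 12231615501915/12375113753288 + 357492781*I*√103/12375113753288 ≈ 0.9884 + 0.00029318*I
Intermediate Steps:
H = -34223 (H = -3 + (-15943 - 18277) = -3 - 34220 = -34223)
Y(C) = 8 + √(34 + C) (Y(C) = 8 + √(C + 34) = 8 + √(34 + C))
((-18076 + 7264)/(22153 + 20131) - 33818)/(H + Y(-137)) = ((-18076 + 7264)/(22153 + 20131) - 33818)/(-34223 + (8 + √(34 - 137))) = (-10812/42284 - 33818)/(-34223 + (8 + √(-103))) = (-10812*1/42284 - 33818)/(-34223 + (8 + I*√103)) = (-2703/10571 - 33818)/(-34215 + I*√103) = -357492781/(10571*(-34215 + I*√103))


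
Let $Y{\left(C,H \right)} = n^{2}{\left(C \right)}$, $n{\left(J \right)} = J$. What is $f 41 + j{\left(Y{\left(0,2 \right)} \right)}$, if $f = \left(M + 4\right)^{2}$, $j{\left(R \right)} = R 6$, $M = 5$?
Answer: $3321$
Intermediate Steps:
$Y{\left(C,H \right)} = C^{2}$
$j{\left(R \right)} = 6 R$
$f = 81$ ($f = \left(5 + 4\right)^{2} = 9^{2} = 81$)
$f 41 + j{\left(Y{\left(0,2 \right)} \right)} = 81 \cdot 41 + 6 \cdot 0^{2} = 3321 + 6 \cdot 0 = 3321 + 0 = 3321$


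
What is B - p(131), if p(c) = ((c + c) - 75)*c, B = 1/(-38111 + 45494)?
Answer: -180861350/7383 ≈ -24497.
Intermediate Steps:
B = 1/7383 ≈ 0.00013545
p(c) = c*(-75 + 2*c) (p(c) = (2*c - 75)*c = (-75 + 2*c)*c = c*(-75 + 2*c))
B - p(131) = 1/7383 - 131*(-75 + 2*131) = 1/7383 - 131*(-75 + 262) = 1/7383 - 131*187 = 1/7383 - 1*24497 = 1/7383 - 24497 = -180861350/7383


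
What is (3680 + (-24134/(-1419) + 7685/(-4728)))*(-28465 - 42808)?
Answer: -53546407719457/203304 ≈ -2.6338e+8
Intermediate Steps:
(3680 + (-24134/(-1419) + 7685/(-4728)))*(-28465 - 42808) = (3680 + (-24134*(-1/1419) + 7685*(-1/4728)))*(-71273) = (3680 + (2194/129 - 7685/4728))*(-71273) = (3680 + 3127289/203304)*(-71273) = (751286009/203304)*(-71273) = -53546407719457/203304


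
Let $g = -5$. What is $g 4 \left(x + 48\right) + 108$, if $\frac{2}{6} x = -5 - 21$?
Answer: $708$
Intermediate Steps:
$x = -78$ ($x = 3 \left(-5 - 21\right) = 3 \left(-26\right) = -78$)
$g 4 \left(x + 48\right) + 108 = \left(-5\right) 4 \left(-78 + 48\right) + 108 = \left(-20\right) \left(-30\right) + 108 = 600 + 108 = 708$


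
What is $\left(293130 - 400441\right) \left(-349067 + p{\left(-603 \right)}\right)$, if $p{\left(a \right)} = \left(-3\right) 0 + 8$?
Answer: $37457870349$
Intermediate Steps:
$p{\left(a \right)} = 8$ ($p{\left(a \right)} = 0 + 8 = 8$)
$\left(293130 - 400441\right) \left(-349067 + p{\left(-603 \right)}\right) = \left(293130 - 400441\right) \left(-349067 + 8\right) = \left(-107311\right) \left(-349059\right) = 37457870349$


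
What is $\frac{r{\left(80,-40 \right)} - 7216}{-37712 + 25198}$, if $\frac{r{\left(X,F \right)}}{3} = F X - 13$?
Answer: $\frac{16855}{12514} \approx 1.3469$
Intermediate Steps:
$r{\left(X,F \right)} = -39 + 3 F X$ ($r{\left(X,F \right)} = 3 \left(F X - 13\right) = 3 \left(-13 + F X\right) = -39 + 3 F X$)
$\frac{r{\left(80,-40 \right)} - 7216}{-37712 + 25198} = \frac{\left(-39 + 3 \left(-40\right) 80\right) - 7216}{-37712 + 25198} = \frac{\left(-39 - 9600\right) - 7216}{-12514} = \left(-9639 - 7216\right) \left(- \frac{1}{12514}\right) = \left(-16855\right) \left(- \frac{1}{12514}\right) = \frac{16855}{12514}$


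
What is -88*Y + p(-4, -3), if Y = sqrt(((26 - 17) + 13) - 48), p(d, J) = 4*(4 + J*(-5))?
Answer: 76 - 88*I*sqrt(26) ≈ 76.0 - 448.71*I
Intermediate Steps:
p(d, J) = 16 - 20*J (p(d, J) = 4*(4 - 5*J) = 16 - 20*J)
Y = I*sqrt(26) (Y = sqrt((9 + 13) - 48) = sqrt(22 - 48) = sqrt(-26) = I*sqrt(26) ≈ 5.099*I)
-88*Y + p(-4, -3) = -88*I*sqrt(26) + (16 - 20*(-3)) = -88*I*sqrt(26) + (16 + 60) = -88*I*sqrt(26) + 76 = 76 - 88*I*sqrt(26)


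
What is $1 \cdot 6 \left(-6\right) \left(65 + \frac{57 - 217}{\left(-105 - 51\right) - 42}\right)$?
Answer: $- \frac{26060}{11} \approx -2369.1$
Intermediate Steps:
$1 \cdot 6 \left(-6\right) \left(65 + \frac{57 - 217}{\left(-105 - 51\right) - 42}\right) = 6 \left(-6\right) \left(65 - \frac{160}{-156 - 42}\right) = - 36 \left(65 - \frac{160}{-198}\right) = - 36 \left(65 - - \frac{80}{99}\right) = - 36 \left(65 + \frac{80}{99}\right) = \left(-36\right) \frac{6515}{99} = - \frac{26060}{11}$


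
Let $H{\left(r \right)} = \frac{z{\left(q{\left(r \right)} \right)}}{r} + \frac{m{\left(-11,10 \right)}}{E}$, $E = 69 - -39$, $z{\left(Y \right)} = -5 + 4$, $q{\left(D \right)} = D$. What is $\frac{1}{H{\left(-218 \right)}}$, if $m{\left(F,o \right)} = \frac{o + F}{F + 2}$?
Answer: $\frac{105948}{595} \approx 178.06$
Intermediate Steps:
$z{\left(Y \right)} = -1$
$E = 108$ ($E = 69 + 39 = 108$)
$m{\left(F,o \right)} = \frac{F + o}{2 + F}$
$H{\left(r \right)} = \frac{1}{972} - \frac{1}{r}$ ($H{\left(r \right)} = - \frac{1}{r} + \frac{\frac{1}{2 - 11} \left(-11 + 10\right)}{108} = - \frac{1}{r} + \frac{1}{-9} \left(-1\right) \frac{1}{108} = - \frac{1}{r} + \left(- \frac{1}{9}\right) \left(-1\right) \frac{1}{108} = - \frac{1}{r} + \frac{1}{9} \cdot \frac{1}{108} = - \frac{1}{r} + \frac{1}{972} = \frac{1}{972} - \frac{1}{r}$)
$\frac{1}{H{\left(-218 \right)}} = \frac{1}{\frac{1}{972} \frac{1}{-218} \left(-972 - 218\right)} = \frac{1}{\frac{1}{972} \left(- \frac{1}{218}\right) \left(-1190\right)} = \frac{1}{\frac{595}{105948}} = \frac{105948}{595}$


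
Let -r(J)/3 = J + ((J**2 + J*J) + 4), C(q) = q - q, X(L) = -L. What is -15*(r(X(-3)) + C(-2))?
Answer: 1125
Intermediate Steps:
C(q) = 0
r(J) = -12 - 6*J**2 - 3*J (r(J) = -3*(J + ((J**2 + J*J) + 4)) = -3*(J + ((J**2 + J**2) + 4)) = -3*(J + (2*J**2 + 4)) = -3*(J + (4 + 2*J**2)) = -3*(4 + J + 2*J**2) = -12 - 6*J**2 - 3*J)
-15*(r(X(-3)) + C(-2)) = -15*((-12 - 6*(-1*(-3))**2 - (-3)*(-3)) + 0) = -15*((-12 - 6*3**2 - 3*3) + 0) = -15*((-12 - 6*9 - 9) + 0) = -15*((-12 - 54 - 9) + 0) = -15*(-75 + 0) = -15*(-75) = 1125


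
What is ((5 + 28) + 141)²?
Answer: 30276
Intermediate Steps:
((5 + 28) + 141)² = (33 + 141)² = 174² = 30276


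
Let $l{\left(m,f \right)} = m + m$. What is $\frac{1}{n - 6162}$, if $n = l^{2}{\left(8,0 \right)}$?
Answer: $- \frac{1}{5906} \approx -0.00016932$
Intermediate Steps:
$l{\left(m,f \right)} = 2 m$
$n = 256$ ($n = \left(2 \cdot 8\right)^{2} = 16^{2} = 256$)
$\frac{1}{n - 6162} = \frac{1}{256 - 6162} = \frac{1}{-5906} = - \frac{1}{5906}$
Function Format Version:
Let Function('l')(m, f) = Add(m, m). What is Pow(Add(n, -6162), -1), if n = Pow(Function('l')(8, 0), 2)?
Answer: Rational(-1, 5906) ≈ -0.00016932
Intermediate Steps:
Function('l')(m, f) = Mul(2, m)
n = 256 (n = Pow(Mul(2, 8), 2) = Pow(16, 2) = 256)
Pow(Add(n, -6162), -1) = Pow(Add(256, -6162), -1) = Pow(-5906, -1) = Rational(-1, 5906)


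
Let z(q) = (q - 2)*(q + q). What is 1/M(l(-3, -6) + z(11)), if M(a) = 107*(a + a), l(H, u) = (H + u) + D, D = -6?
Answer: 1/39162 ≈ 2.5535e-5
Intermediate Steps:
l(H, u) = -6 + H + u (l(H, u) = (H + u) - 6 = -6 + H + u)
z(q) = 2*q*(-2 + q) (z(q) = (-2 + q)*(2*q) = 2*q*(-2 + q))
M(a) = 214*a (M(a) = 107*(2*a) = 214*a)
1/M(l(-3, -6) + z(11)) = 1/(214*((-6 - 3 - 6) + 2*11*(-2 + 11))) = 1/(214*(-15 + 2*11*9)) = 1/(214*(-15 + 198)) = 1/(214*183) = 1/39162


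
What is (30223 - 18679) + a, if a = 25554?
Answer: 37098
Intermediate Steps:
(30223 - 18679) + a = (30223 - 18679) + 25554 = 11544 + 25554 = 37098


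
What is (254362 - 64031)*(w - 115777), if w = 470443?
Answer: 67503934446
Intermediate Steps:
(254362 - 64031)*(w - 115777) = (254362 - 64031)*(470443 - 115777) = 190331*354666 = 67503934446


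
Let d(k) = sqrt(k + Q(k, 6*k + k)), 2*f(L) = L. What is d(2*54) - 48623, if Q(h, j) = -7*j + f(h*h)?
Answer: -48623 + 18*sqrt(2) ≈ -48598.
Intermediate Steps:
f(L) = L/2
Q(h, j) = h**2/2 - 7*j (Q(h, j) = -7*j + (h*h)/2 = -7*j + h**2/2 = h**2/2 - 7*j)
d(k) = sqrt(k**2/2 - 48*k) (d(k) = sqrt(k + (k**2/2 - 7*(6*k + k))) = sqrt(k + (k**2/2 - 49*k)) = sqrt(k**2/2 - 48*k))
d(2*54) - 48623 = sqrt(2)*sqrt((2*54)*(-96 + 2*54))/2 - 48623 = sqrt(2)*sqrt(108*(-96 + 108))/2 - 48623 = sqrt(2)*sqrt(108*12)/2 - 48623 = sqrt(2)*sqrt(1296)/2 - 48623 = (1/2)*sqrt(2)*36 - 48623 = 18*sqrt(2) - 48623 = -48623 + 18*sqrt(2)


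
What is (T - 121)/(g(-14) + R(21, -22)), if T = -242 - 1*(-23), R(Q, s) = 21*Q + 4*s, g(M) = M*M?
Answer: -340/549 ≈ -0.61931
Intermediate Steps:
g(M) = M²
R(Q, s) = 4*s + 21*Q
T = -219 (T = -242 + 23 = -219)
(T - 121)/(g(-14) + R(21, -22)) = (-219 - 121)/((-14)² + (4*(-22) + 21*21)) = -340/(196 + (-88 + 441)) = -340/(196 + 353) = -340/549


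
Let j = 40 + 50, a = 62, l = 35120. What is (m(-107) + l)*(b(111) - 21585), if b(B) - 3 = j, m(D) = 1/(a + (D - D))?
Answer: -23398780986/31 ≈ -7.5480e+8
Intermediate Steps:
m(D) = 1/62 (m(D) = 1/(62 + (D - D)) = 1/(62 + 0) = 1/62)
j = 90
b(B) = 93 (b(B) = 3 + 90 = 93)
(m(-107) + l)*(b(111) - 21585) = (1/62 + 35120)*(93 - 21585) = (2177441/62)*(-21492) = -23398780986/31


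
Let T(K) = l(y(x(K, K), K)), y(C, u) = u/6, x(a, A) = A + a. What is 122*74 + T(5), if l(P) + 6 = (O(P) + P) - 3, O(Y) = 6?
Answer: 54155/6 ≈ 9025.8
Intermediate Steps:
y(C, u) = u/6 (y(C, u) = u*(⅙) = u/6)
l(P) = -3 + P (l(P) = -6 + ((6 + P) - 3) = -6 + (3 + P) = -3 + P)
T(K) = -3 + K/6
122*74 + T(5) = 122*74 + (-3 + (⅙)*5) = 9028 + (-3 + ⅚) = 9028 - 13/6 = 54155/6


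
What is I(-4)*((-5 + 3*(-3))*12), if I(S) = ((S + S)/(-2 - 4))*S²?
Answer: -3584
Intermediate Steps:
I(S) = -S³/3 (I(S) = ((2*S)/(-6))*S² = ((2*S)*(-⅙))*S² = (-S/3)*S² = -S³/3)
I(-4)*((-5 + 3*(-3))*12) = (-⅓*(-4)³)*((-5 + 3*(-3))*12) = (-⅓*(-64))*((-5 - 9)*12) = 64*(-14*12)/3 = (64/3)*(-168) = -3584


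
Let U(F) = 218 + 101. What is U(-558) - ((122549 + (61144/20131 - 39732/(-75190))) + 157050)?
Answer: -211368769270726/756824945 ≈ -2.7928e+5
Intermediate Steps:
U(F) = 319
U(-558) - ((122549 + (61144/20131 - 39732/(-75190))) + 157050) = 319 - ((122549 + (61144/20131 - 39732/(-75190))) + 157050) = 319 - ((122549 + (61144*(1/20131) - 39732*(-1/75190))) + 157050) = 319 - ((122549 + (61144/20131 + 19866/37595)) + 157050) = 319 - ((122549 + 2698631126/756824945) + 157050) = 319 - (92750838815931/756824945 + 157050) = 319 - 1*211610196428181/756824945 = 319 - 211610196428181/756824945 = -211368769270726/756824945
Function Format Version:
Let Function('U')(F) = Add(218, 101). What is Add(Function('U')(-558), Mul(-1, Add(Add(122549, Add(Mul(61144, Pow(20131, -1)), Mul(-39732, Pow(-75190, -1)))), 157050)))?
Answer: Rational(-211368769270726, 756824945) ≈ -2.7928e+5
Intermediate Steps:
Function('U')(F) = 319
Add(Function('U')(-558), Mul(-1, Add(Add(122549, Add(Mul(61144, Pow(20131, -1)), Mul(-39732, Pow(-75190, -1)))), 157050))) = Add(319, Mul(-1, Add(Add(122549, Add(Mul(61144, Pow(20131, -1)), Mul(-39732, Pow(-75190, -1)))), 157050))) = Add(319, Mul(-1, Add(Add(122549, Add(Mul(61144, Rational(1, 20131)), Mul(-39732, Rational(-1, 75190)))), 157050))) = Add(319, Mul(-1, Add(Add(122549, Add(Rational(61144, 20131), Rational(19866, 37595))), 157050))) = Add(319, Mul(-1, Add(Add(122549, Rational(2698631126, 756824945)), 157050))) = Add(319, Mul(-1, Add(Rational(92750838815931, 756824945), 157050))) = Add(319, Mul(-1, Rational(211610196428181, 756824945))) = Add(319, Rational(-211610196428181, 756824945)) = Rational(-211368769270726, 756824945)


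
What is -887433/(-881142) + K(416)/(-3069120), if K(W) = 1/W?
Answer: 188838926767703/187500250429440 ≈ 1.0071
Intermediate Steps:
-887433/(-881142) + K(416)/(-3069120) = -887433/(-881142) + 1/(416*(-3069120)) = -887433*(-1/881142) + (1/416)*(-1/3069120) = 295811/293714 - 1/1276753920 = 188838926767703/187500250429440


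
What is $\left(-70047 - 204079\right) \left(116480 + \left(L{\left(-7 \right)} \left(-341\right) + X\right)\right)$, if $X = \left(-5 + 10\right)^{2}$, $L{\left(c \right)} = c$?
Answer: $-32591388392$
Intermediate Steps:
$X = 25$ ($X = 5^{2} = 25$)
$\left(-70047 - 204079\right) \left(116480 + \left(L{\left(-7 \right)} \left(-341\right) + X\right)\right) = \left(-70047 - 204079\right) \left(116480 + \left(\left(-7\right) \left(-341\right) + 25\right)\right) = - 274126 \left(116480 + \left(2387 + 25\right)\right) = - 274126 \left(116480 + 2412\right) = \left(-274126\right) 118892 = -32591388392$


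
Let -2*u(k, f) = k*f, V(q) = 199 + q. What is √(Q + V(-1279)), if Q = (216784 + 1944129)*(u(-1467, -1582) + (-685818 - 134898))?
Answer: I*√4281012837249 ≈ 2.0691e+6*I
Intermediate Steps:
u(k, f) = -f*k/2 (u(k, f) = -k*f/2 = -f*k/2)
Q = -4281012836169 (Q = (216784 + 1944129)*(-½*(-1582)*(-1467) + (-685818 - 134898)) = 2160913*(-1160397 - 820716) = 2160913*(-1981113) = -4281012836169)
√(Q + V(-1279)) = √(-4281012836169 + (199 - 1279)) = √(-4281012836169 - 1080) = √(-4281012837249) = I*√4281012837249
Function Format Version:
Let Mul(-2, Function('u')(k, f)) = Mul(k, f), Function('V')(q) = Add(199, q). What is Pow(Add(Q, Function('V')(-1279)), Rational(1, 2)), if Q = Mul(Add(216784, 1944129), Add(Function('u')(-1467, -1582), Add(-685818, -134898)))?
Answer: Mul(I, Pow(4281012837249, Rational(1, 2))) ≈ Mul(2.0691e+6, I)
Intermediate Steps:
Function('u')(k, f) = Mul(Rational(-1, 2), f, k) (Function('u')(k, f) = Mul(Rational(-1, 2), Mul(k, f)) = Mul(Rational(-1, 2), Mul(f, k)) = Mul(Rational(-1, 2), f, k))
Q = -4281012836169 (Q = Mul(Add(216784, 1944129), Add(Mul(Rational(-1, 2), -1582, -1467), Add(-685818, -134898))) = Mul(2160913, Add(-1160397, -820716)) = Mul(2160913, -1981113) = -4281012836169)
Pow(Add(Q, Function('V')(-1279)), Rational(1, 2)) = Pow(Add(-4281012836169, Add(199, -1279)), Rational(1, 2)) = Pow(Add(-4281012836169, -1080), Rational(1, 2)) = Pow(-4281012837249, Rational(1, 2)) = Mul(I, Pow(4281012837249, Rational(1, 2)))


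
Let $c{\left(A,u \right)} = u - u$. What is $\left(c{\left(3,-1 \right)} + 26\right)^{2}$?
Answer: $676$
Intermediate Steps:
$c{\left(A,u \right)} = 0$
$\left(c{\left(3,-1 \right)} + 26\right)^{2} = \left(0 + 26\right)^{2} = 26^{2} = 676$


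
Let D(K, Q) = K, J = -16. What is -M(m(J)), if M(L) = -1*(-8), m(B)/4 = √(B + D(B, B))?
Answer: -8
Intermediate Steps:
m(B) = 4*√2*√B (m(B) = 4*√(B + B) = 4*√(2*B) = 4*(√2*√B) = 4*√2*√B)
M(L) = 8
-M(m(J)) = -1*8 = -8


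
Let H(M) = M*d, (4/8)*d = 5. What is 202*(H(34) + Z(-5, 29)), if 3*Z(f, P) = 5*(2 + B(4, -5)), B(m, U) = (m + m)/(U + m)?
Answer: 66660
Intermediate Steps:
d = 10 (d = 2*5 = 10)
H(M) = 10*M (H(M) = M*10 = 10*M)
B(m, U) = 2*m/(U + m) (B(m, U) = (2*m)/(U + m) = 2*m/(U + m))
Z(f, P) = -10 (Z(f, P) = (5*(2 + 2*4/(-5 + 4)))/3 = (5*(2 + 2*4/(-1)))/3 = (5*(2 + 2*4*(-1)))/3 = (5*(2 - 8))/3 = (5*(-6))/3 = (⅓)*(-30) = -10)
202*(H(34) + Z(-5, 29)) = 202*(10*34 - 10) = 202*(340 - 10) = 202*330 = 66660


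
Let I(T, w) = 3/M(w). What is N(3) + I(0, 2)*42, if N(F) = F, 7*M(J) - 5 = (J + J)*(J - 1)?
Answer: 101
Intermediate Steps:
M(J) = 5/7 + 2*J*(-1 + J)/7 (M(J) = 5/7 + ((J + J)*(J - 1))/7 = 5/7 + ((2*J)*(-1 + J))/7 = 5/7 + (2*J*(-1 + J))/7 = 5/7 + 2*J*(-1 + J)/7)
I(T, w) = 3/(5/7 - 2*w/7 + 2*w²/7)
N(3) + I(0, 2)*42 = 3 + (21/(5 - 2*2 + 2*2²))*42 = 3 + (21/(5 - 4 + 2*4))*42 = 3 + (21/(5 - 4 + 8))*42 = 3 + (21/9)*42 = 3 + (21*(⅑))*42 = 3 + (7/3)*42 = 3 + 98 = 101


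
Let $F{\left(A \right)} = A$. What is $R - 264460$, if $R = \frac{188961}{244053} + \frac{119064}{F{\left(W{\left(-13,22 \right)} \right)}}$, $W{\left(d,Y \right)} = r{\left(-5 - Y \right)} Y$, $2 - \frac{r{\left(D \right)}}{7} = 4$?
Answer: $- \frac{150818293117}{569457} \approx -2.6485 \cdot 10^{5}$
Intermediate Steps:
$r{\left(D \right)} = -14$ ($r{\left(D \right)} = 14 - 28 = -14$)
$W{\left(d,Y \right)} = - 14 Y$
$R = - \frac{219694897}{569457}$ ($R = \frac{188961}{244053} + \frac{119064}{\left(-14\right) 22} = 188961 \cdot \frac{1}{244053} + \frac{119064}{-308} = \frac{62987}{81351} + 119064 \left(- \frac{1}{308}\right) = \frac{62987}{81351} - \frac{2706}{7} = - \frac{219694897}{569457} \approx -385.8$)
$R - 264460 = - \frac{219694897}{569457} - 264460 = - \frac{150818293117}{569457}$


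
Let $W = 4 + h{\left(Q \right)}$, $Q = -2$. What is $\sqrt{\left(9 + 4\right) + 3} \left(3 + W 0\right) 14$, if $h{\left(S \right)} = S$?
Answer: $168$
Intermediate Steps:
$W = 2$ ($W = 4 - 2 = 2$)
$\sqrt{\left(9 + 4\right) + 3} \left(3 + W 0\right) 14 = \sqrt{\left(9 + 4\right) + 3} \left(3 + 2 \cdot 0\right) 14 = \sqrt{13 + 3} \left(3 + 0\right) 14 = \sqrt{16} \cdot 3 \cdot 14 = 4 \cdot 3 \cdot 14 = 12 \cdot 14 = 168$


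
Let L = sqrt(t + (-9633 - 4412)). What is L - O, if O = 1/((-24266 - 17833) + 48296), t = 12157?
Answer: -1/6197 + 4*I*sqrt(118) ≈ -0.00016137 + 43.451*I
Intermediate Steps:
O = 1/6197 (O = 1/(-42099 + 48296) = 1/6197 ≈ 0.00016137)
L = 4*I*sqrt(118) (L = sqrt(12157 + (-9633 - 4412)) = sqrt(12157 - 14045) = sqrt(-1888) = 4*I*sqrt(118) ≈ 43.451*I)
L - O = 4*I*sqrt(118) - 1*1/6197 = 4*I*sqrt(118) - 1/6197 = -1/6197 + 4*I*sqrt(118)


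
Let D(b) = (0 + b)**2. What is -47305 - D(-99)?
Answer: -57106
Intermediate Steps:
D(b) = b**2
-47305 - D(-99) = -47305 - 1*(-99)**2 = -47305 - 1*9801 = -47305 - 9801 = -57106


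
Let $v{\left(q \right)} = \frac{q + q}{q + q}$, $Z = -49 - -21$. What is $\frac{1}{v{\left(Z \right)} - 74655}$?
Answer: $- \frac{1}{74654} \approx -1.3395 \cdot 10^{-5}$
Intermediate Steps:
$Z = -28$ ($Z = -49 + 21 = -28$)
$v{\left(q \right)} = 1$ ($v{\left(q \right)} = \frac{2 q}{2 q} = 2 q \frac{1}{2 q} = 1$)
$\frac{1}{v{\left(Z \right)} - 74655} = \frac{1}{1 - 74655} = \frac{1}{-74654} = - \frac{1}{74654}$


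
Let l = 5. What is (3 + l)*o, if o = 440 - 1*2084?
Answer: -13152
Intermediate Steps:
o = -1644 (o = 440 - 2084 = -1644)
(3 + l)*o = (3 + 5)*(-1644) = 8*(-1644) = -13152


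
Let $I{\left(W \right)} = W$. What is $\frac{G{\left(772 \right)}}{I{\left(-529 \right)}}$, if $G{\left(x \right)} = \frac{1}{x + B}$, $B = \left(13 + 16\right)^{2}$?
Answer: $- \frac{1}{853277} \approx -1.172 \cdot 10^{-6}$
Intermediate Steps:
$B = 841$ ($B = 29^{2} = 841$)
$G{\left(x \right)} = \frac{1}{841 + x}$ ($G{\left(x \right)} = \frac{1}{x + 841} = \frac{1}{841 + x}$)
$\frac{G{\left(772 \right)}}{I{\left(-529 \right)}} = \frac{1}{\left(841 + 772\right) \left(-529\right)} = \frac{1}{1613} \left(- \frac{1}{529}\right) = - \frac{1}{853277}$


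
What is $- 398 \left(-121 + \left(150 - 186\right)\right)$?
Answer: $62486$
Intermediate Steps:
$- 398 \left(-121 + \left(150 - 186\right)\right) = - 398 \left(-121 - 36\right) = \left(-398\right) \left(-157\right) = 62486$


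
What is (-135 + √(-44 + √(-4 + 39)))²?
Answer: (135 - I*√(44 - √35))² ≈ 18187.0 - 1666.2*I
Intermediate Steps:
(-135 + √(-44 + √(-4 + 39)))² = (-135 + √(-44 + √35))²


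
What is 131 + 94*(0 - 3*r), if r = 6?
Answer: -1561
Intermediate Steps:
131 + 94*(0 - 3*r) = 131 + 94*(0 - 3*6) = 131 + 94*(0 - 18) = 131 + 94*(-18) = 131 - 1692 = -1561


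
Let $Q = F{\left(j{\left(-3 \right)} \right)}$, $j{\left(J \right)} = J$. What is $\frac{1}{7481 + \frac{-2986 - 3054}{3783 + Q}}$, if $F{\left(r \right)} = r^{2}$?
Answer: $\frac{474}{3545239} \approx 0.0001337$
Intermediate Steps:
$Q = 9$ ($Q = \left(-3\right)^{2} = 9$)
$\frac{1}{7481 + \frac{-2986 - 3054}{3783 + Q}} = \frac{1}{7481 + \frac{-2986 - 3054}{3783 + 9}} = \frac{1}{7481 - \frac{6040}{3792}} = \frac{1}{7481 - \frac{755}{474}} = \frac{1}{\frac{3545239}{474}} = \frac{474}{3545239}$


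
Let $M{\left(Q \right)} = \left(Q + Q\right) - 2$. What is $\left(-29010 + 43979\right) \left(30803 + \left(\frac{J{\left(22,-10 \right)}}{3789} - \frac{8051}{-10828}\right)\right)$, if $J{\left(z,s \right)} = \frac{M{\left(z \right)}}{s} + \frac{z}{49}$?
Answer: $\frac{4634844948369593467}{10051686540} \approx 4.611 \cdot 10^{8}$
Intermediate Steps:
$M{\left(Q \right)} = -2 + 2 Q$ ($M{\left(Q \right)} = 2 Q - 2 = -2 + 2 Q$)
$J{\left(z,s \right)} = \frac{z}{49} + \frac{-2 + 2 z}{s}$ ($J{\left(z,s \right)} = \frac{-2 + 2 z}{s} + \frac{z}{49} = \frac{z}{49} + \frac{-2 + 2 z}{s}$)
$\left(-29010 + 43979\right) \left(30803 + \left(\frac{J{\left(22,-10 \right)}}{3789} - \frac{8051}{-10828}\right)\right) = \left(-29010 + 43979\right) \left(30803 + \left(\frac{\frac{1}{49} \frac{1}{-10} \left(-98 + 98 \cdot 22 - 220\right)}{3789} - \frac{8051}{-10828}\right)\right) = 14969 \left(30803 + \left(\frac{1}{49} \left(- \frac{1}{10}\right) \left(-98 + 2156 - 220\right) \frac{1}{3789} - - \frac{8051}{10828}\right)\right) = 14969 \left(30803 + \left(\frac{1}{49} \left(- \frac{1}{10}\right) 1838 \cdot \frac{1}{3789} + \frac{8051}{10828}\right)\right) = 14969 \left(30803 + \left(\left(- \frac{919}{245}\right) \frac{1}{3789} + \frac{8051}{10828}\right)\right) = 14969 \left(30803 + \left(- \frac{919}{928305} + \frac{8051}{10828}\right)\right) = 14969 \left(30803 + \frac{7463832623}{10051686540}\right) = 14969 \cdot \frac{309629564324243}{10051686540} = \frac{4634844948369593467}{10051686540}$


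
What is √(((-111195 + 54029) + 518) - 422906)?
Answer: I*√479554 ≈ 692.5*I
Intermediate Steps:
√(((-111195 + 54029) + 518) - 422906) = √((-57166 + 518) - 422906) = √(-56648 - 422906) = √(-479554) = I*√479554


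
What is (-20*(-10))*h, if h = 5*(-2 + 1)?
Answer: -1000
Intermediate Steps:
h = -5 (h = 5*(-1) = -5)
(-20*(-10))*h = -20*(-10)*(-5) = 200*(-5) = -1000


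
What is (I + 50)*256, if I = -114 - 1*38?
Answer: -26112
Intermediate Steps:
I = -152 (I = -114 - 38 = -152)
(I + 50)*256 = (-152 + 50)*256 = -102*256 = -26112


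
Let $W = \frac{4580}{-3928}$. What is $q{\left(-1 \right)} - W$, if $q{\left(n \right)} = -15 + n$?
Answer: $- \frac{14567}{982} \approx -14.834$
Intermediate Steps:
$W = - \frac{1145}{982}$ ($W = 4580 \left(- \frac{1}{3928}\right) = - \frac{1145}{982} \approx -1.166$)
$q{\left(-1 \right)} - W = \left(-15 - 1\right) - - \frac{1145}{982} = -16 + \frac{1145}{982} = - \frac{14567}{982}$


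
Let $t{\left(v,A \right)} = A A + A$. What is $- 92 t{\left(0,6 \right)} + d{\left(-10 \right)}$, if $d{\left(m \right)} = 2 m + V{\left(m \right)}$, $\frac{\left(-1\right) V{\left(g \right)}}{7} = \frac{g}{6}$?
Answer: $- \frac{11617}{3} \approx -3872.3$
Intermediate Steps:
$t{\left(v,A \right)} = A + A^{2}$ ($t{\left(v,A \right)} = A^{2} + A = A + A^{2}$)
$V{\left(g \right)} = - \frac{7 g}{6}$ ($V{\left(g \right)} = - 7 \frac{g}{6} = - \frac{7 g}{6}$)
$d{\left(m \right)} = \frac{5 m}{6}$ ($d{\left(m \right)} = 2 m - \frac{7 m}{6} = \frac{5 m}{6}$)
$- 92 t{\left(0,6 \right)} + d{\left(-10 \right)} = - 92 \cdot 6 \left(1 + 6\right) + \frac{5}{6} \left(-10\right) = - 92 \cdot 6 \cdot 7 - \frac{25}{3} = \left(-92\right) 42 - \frac{25}{3} = -3864 - \frac{25}{3} = - \frac{11617}{3}$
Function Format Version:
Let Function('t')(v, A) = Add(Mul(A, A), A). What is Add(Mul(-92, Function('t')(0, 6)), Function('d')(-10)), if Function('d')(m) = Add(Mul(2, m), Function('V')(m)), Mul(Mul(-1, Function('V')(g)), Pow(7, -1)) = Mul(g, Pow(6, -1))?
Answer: Rational(-11617, 3) ≈ -3872.3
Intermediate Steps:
Function('t')(v, A) = Add(A, Pow(A, 2)) (Function('t')(v, A) = Add(Pow(A, 2), A) = Add(A, Pow(A, 2)))
Function('V')(g) = Mul(Rational(-7, 6), g) (Function('V')(g) = Mul(-7, Mul(g, Pow(6, -1))) = Mul(-7, Mul(g, Rational(1, 6))) = Mul(-7, Mul(Rational(1, 6), g)) = Mul(Rational(-7, 6), g))
Function('d')(m) = Mul(Rational(5, 6), m) (Function('d')(m) = Add(Mul(2, m), Mul(Rational(-7, 6), m)) = Mul(Rational(5, 6), m))
Add(Mul(-92, Function('t')(0, 6)), Function('d')(-10)) = Add(Mul(-92, Mul(6, Add(1, 6))), Mul(Rational(5, 6), -10)) = Add(Mul(-92, Mul(6, 7)), Rational(-25, 3)) = Add(Mul(-92, 42), Rational(-25, 3)) = Add(-3864, Rational(-25, 3)) = Rational(-11617, 3)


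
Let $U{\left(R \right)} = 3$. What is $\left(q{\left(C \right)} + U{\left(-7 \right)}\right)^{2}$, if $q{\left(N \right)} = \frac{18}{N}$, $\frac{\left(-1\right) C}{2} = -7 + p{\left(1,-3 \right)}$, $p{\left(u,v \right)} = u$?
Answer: $\frac{81}{4} \approx 20.25$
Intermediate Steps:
$C = 12$ ($C = - 2 \left(-7 + 1\right) = \left(-2\right) \left(-6\right) = 12$)
$\left(q{\left(C \right)} + U{\left(-7 \right)}\right)^{2} = \left(\frac{18}{12} + 3\right)^{2} = \left(18 \cdot \frac{1}{12} + 3\right)^{2} = \left(\frac{3}{2} + 3\right)^{2} = \left(\frac{9}{2}\right)^{2} = \frac{81}{4}$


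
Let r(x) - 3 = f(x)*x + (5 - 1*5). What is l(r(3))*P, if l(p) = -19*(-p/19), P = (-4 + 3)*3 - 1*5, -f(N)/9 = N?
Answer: 624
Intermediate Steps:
f(N) = -9*N
r(x) = 3 - 9*x² (r(x) = 3 + ((-9*x)*x + (5 - 1*5)) = 3 + (-9*x² + (5 - 5)) = 3 + (-9*x² + 0) = 3 - 9*x²)
P = -8 (P = -1*3 - 5 = -3 - 5 = -8)
l(p) = p (l(p) = -(-1)*p = p)
l(r(3))*P = (3 - 9*3²)*(-8) = (3 - 9*9)*(-8) = (3 - 81)*(-8) = -78*(-8) = 624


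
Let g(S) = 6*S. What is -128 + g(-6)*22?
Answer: -920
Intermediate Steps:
-128 + g(-6)*22 = -128 + (6*(-6))*22 = -128 - 36*22 = -128 - 792 = -920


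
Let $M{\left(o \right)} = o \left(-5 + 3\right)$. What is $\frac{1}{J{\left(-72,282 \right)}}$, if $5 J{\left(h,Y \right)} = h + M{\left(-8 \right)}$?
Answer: $- \frac{5}{56} \approx -0.089286$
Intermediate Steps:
$M{\left(o \right)} = - 2 o$ ($M{\left(o \right)} = o \left(-2\right) = - 2 o$)
$J{\left(h,Y \right)} = \frac{16}{5} + \frac{h}{5}$ ($J{\left(h,Y \right)} = \frac{h - -16}{5} = \frac{h + 16}{5} = \frac{16 + h}{5} = \frac{16}{5} + \frac{h}{5}$)
$\frac{1}{J{\left(-72,282 \right)}} = \frac{1}{\frac{16}{5} + \frac{1}{5} \left(-72\right)} = \frac{1}{\frac{16}{5} - \frac{72}{5}} = \frac{1}{- \frac{56}{5}} = - \frac{5}{56}$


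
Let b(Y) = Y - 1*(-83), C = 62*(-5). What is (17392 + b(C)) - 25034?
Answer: -7869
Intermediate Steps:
C = -310
b(Y) = 83 + Y (b(Y) = Y + 83 = 83 + Y)
(17392 + b(C)) - 25034 = (17392 + (83 - 310)) - 25034 = (17392 - 227) - 25034 = 17165 - 25034 = -7869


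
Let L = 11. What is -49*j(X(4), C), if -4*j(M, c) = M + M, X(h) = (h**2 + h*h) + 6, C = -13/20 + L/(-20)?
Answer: 931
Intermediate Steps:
C = -6/5 (C = -13/20 + 11/(-20) = -13*1/20 + 11*(-1/20) = -13/20 - 11/20 = -6/5 ≈ -1.2000)
X(h) = 6 + 2*h**2 (X(h) = (h**2 + h**2) + 6 = 2*h**2 + 6 = 6 + 2*h**2)
j(M, c) = -M/2 (j(M, c) = -(M + M)/4 = -M/2)
-49*j(X(4), C) = -(-49)*(6 + 2*4**2)/2 = -(-49)*(6 + 2*16)/2 = -(-49)*(6 + 32)/2 = -(-49)*38/2 = -49*(-19) = 931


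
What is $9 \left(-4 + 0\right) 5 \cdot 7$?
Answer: $-1260$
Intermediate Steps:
$9 \left(-4 + 0\right) 5 \cdot 7 = 9 \left(\left(-4\right) 5\right) 7 = 9 \left(-20\right) 7 = \left(-180\right) 7 = -1260$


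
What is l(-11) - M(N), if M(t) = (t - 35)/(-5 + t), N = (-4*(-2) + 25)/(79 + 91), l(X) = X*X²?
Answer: -1093344/817 ≈ -1338.2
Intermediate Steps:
l(X) = X³
N = 33/170 (N = (8 + 25)/170 = 33*(1/170) = 33/170 ≈ 0.19412)
M(t) = (-35 + t)/(-5 + t)
l(-11) - M(N) = (-11)³ - (-35 + 33/170)/(-5 + 33/170) = -1331 - (-5917)/((-817/170)*170) = -1331 - (-170)*(-5917)/(817*170) = -1331 - 1*5917/817 = -1331 - 5917/817 = -1093344/817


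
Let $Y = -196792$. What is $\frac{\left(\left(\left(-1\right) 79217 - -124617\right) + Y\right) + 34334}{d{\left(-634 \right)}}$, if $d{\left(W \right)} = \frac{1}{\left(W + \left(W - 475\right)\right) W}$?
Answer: $-129356347596$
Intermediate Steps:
$d{\left(W \right)} = \frac{1}{W \left(-475 + 2 W\right)}$ ($d{\left(W \right)} = \frac{1}{\left(W + \left(-475 + W\right)\right) W} = \frac{1}{\left(-475 + 2 W\right) W} = \frac{1}{W \left(-475 + 2 W\right)}$)
$\frac{\left(\left(\left(-1\right) 79217 - -124617\right) + Y\right) + 34334}{d{\left(-634 \right)}} = \frac{\left(\left(\left(-1\right) 79217 - -124617\right) - 196792\right) + 34334}{\frac{1}{-634} \frac{1}{-475 + 2 \left(-634\right)}} = \frac{\left(\left(-79217 + 124617\right) - 196792\right) + 34334}{\left(- \frac{1}{634}\right) \frac{1}{-475 - 1268}} = \frac{\left(45400 - 196792\right) + 34334}{\left(- \frac{1}{634}\right) \frac{1}{-1743}} = \frac{-151392 + 34334}{\left(- \frac{1}{634}\right) \left(- \frac{1}{1743}\right)} = - 117058 \frac{1}{\frac{1}{1105062}} = \left(-117058\right) 1105062 = -129356347596$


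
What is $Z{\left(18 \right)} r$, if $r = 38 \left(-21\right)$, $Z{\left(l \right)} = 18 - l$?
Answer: $0$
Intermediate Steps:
$r = -798$
$Z{\left(18 \right)} r = \left(18 - 18\right) \left(-798\right) = 0 \left(-798\right) = 0$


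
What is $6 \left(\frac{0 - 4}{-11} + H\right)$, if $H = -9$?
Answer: $- \frac{570}{11} \approx -51.818$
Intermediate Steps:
$6 \left(\frac{0 - 4}{-11} + H\right) = 6 \left(\frac{0 - 4}{-11} - 9\right) = 6 \left(\left(0 - 4\right) \left(- \frac{1}{11}\right) - 9\right) = 6 \left(\left(-4\right) \left(- \frac{1}{11}\right) - 9\right) = 6 \left(\frac{4}{11} - 9\right) = 6 \left(- \frac{95}{11}\right) = - \frac{570}{11}$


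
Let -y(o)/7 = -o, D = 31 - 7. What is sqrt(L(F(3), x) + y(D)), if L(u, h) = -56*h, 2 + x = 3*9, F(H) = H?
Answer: 4*I*sqrt(77) ≈ 35.1*I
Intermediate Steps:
x = 25 (x = -2 + 3*9 = -2 + 27 = 25)
D = 24
y(o) = 7*o (y(o) = -(-7)*o = 7*o)
sqrt(L(F(3), x) + y(D)) = sqrt(-56*25 + 7*24) = sqrt(-1400 + 168) = sqrt(-1232) = 4*I*sqrt(77)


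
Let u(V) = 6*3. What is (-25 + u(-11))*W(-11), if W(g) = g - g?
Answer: 0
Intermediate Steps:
u(V) = 18
W(g) = 0
(-25 + u(-11))*W(-11) = (-25 + 18)*0 = -7*0 = 0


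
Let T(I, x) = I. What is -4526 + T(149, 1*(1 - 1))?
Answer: -4377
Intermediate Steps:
-4526 + T(149, 1*(1 - 1)) = -4526 + 149 = -4377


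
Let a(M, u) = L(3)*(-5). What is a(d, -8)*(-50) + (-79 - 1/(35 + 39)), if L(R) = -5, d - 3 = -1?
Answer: -98347/74 ≈ -1329.0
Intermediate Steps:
d = 2 (d = 3 - 1 = 2)
a(M, u) = 25 (a(M, u) = -5*(-5) = 25)
a(d, -8)*(-50) + (-79 - 1/(35 + 39)) = 25*(-50) + (-79 - 1/(35 + 39)) = -1250 + (-79 - 1/74) = -1250 - 5847/74 = -98347/74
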